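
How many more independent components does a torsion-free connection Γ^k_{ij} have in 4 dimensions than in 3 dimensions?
Independent components in n dimensions: n × n(n+1)/2 = n^2(n+1)/2.
4D: 4 × 10 = 40
3D: 3 × 6 = 18
Difference = 40 - 18 = 22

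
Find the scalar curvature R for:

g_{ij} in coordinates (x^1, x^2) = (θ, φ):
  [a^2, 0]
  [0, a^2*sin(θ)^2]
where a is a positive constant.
Non-zero Christoffel symbols (Γ^k_{ij} = Γ^k_{ji}):
Γ^θ_{φ φ} = -sin(2*θ)/2
Γ^φ_{θ φ} = 1/tan(θ)
Ricci tensor (R_{ij} = R^k_{ikj}): R_{θθ} = 1, R_{θφ} = 0, R_{φφ} = sin(θ)^2
Inverse metric: g^{θθ} = 1/a^2, g^{φφ} = 1/(a^2*sin(θ)^2)
R = g^{ij} R_{ij} = (1/a^2)(1) + (1/(a^2*sin(θ)^2))(sin(θ)^2) = 2/a^2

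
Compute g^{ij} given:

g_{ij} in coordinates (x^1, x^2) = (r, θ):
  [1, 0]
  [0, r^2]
The metric is diagonal, so g^{ij} is diagonal with entries 1/g_{ii}: diag(1, 1/(r^2)).
g^{ij}:
  [1, 0]
  [0, 1/r^2]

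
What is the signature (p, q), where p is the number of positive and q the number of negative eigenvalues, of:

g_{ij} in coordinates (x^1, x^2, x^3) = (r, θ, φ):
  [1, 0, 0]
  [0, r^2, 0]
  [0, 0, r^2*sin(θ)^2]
The metric is diagonal, so its eigenvalues are the diagonal entries: 1, r^2, r^2*sin(θ)^2 (at a generic point, where coordinate-dependent entries are positive).
3 positive, 0 negative.
(3, 0) - Riemannian (positive definite)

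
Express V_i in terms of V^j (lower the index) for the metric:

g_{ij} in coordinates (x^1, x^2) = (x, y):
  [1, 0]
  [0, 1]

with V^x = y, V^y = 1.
V_i = g_{ij} V^j:
V_x = (1)(y) + (0)(1) = y
V_y = (0)(y) + (1)(1) = 1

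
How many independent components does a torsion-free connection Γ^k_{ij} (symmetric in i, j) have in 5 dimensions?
Γ^k_{ij} has n choices for the upper index and n(n+1)/2 independent symmetric lower index pairs.
Total = 5 × 5×6/2 = 5 × 15 = 75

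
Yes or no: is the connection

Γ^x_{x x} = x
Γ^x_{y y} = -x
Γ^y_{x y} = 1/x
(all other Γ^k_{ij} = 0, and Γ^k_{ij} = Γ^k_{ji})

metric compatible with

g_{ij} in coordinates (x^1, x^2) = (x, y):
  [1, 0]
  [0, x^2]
Using ∇_k g_{ij} = ∂_k g_{ij} - Γ^m_{ki} g_{mj} - Γ^m_{kj} g_{im}:
∇_x g_{xx} = (0) - (x) - (x) = -2*x ≠ 0
So the connection is not metric compatible (it is not the Levi-Civita connection).
No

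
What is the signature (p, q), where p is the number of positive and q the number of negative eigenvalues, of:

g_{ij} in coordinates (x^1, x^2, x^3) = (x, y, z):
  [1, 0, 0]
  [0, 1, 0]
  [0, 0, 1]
The metric is diagonal, so its eigenvalues are the diagonal entries: 1, 1, 1 (at a generic point, where coordinate-dependent entries are positive).
3 positive, 0 negative.
(3, 0) - Riemannian (positive definite)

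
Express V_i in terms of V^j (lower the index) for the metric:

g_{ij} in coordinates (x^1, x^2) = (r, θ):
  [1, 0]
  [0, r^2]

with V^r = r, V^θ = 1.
V_i = g_{ij} V^j:
V_r = (1)(r) + (0)(1) = r
V_θ = (0)(r) + (r^2)(1) = r^2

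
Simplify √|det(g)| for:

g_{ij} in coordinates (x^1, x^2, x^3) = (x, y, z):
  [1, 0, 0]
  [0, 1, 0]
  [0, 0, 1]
det(g) = 1
√|det(g)| = 1
Volume element: dV = 1 dx dy dz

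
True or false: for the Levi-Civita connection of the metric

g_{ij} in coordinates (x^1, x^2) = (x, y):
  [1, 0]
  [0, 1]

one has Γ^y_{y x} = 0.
Γ^y_{y x} = (1/2) g^{yy} (∂_y g_{yx} + ∂_x g_{yy} - ∂_y g_{yx}) = (1/2)(1)((0) + (0) - (0)) = 0
This equals the proposed value 0.
True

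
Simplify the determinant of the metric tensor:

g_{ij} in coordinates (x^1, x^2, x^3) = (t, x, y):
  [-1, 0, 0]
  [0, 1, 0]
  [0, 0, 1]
Diagonal metric: det(g) = g_{11}·g_{22}·g_{33}
= (-1)·(1)·(1)
det(g) = -1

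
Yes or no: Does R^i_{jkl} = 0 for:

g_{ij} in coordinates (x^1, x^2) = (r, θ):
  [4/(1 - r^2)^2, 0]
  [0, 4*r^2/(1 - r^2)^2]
Non-zero Christoffel symbols:
Γ^r_{r r} = 2*r/(1 - r^2)
Γ^r_{θ θ} = (r^3 + r)/(r^2 - 1)
Γ^θ_{r θ} = (-r^2 - 1)/(r^3 - r)
Ricci tensor: R_{rr} = -4/(r^2 - 1)^2, R_{rθ} = 0, R_{θθ} = -4*r^2/(r^2 - 1)^2
The Ricci tensor is non-zero, so the Riemann tensor is non-zero: not flat.
No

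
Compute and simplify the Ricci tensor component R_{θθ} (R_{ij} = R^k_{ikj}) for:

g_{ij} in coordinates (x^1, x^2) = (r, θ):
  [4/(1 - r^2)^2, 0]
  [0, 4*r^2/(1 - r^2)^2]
Non-zero Christoffel symbols (Γ^k_{ij} = Γ^k_{ji}):
Γ^r_{r r} = 2*r/(1 - r^2)
Γ^r_{θ θ} = (r^3 + r)/(r^2 - 1)
Γ^θ_{r θ} = (-r^2 - 1)/(r^3 - r)
R^r_{θ r θ} = ∂_r Γ^r_{θ θ} - ∂_θ Γ^r_{θ r} + Γ^r_{r m} Γ^m_{θ θ} - Γ^r_{θ m} Γ^m_{θ r}
  = ((r^4 - 4*r^2 - 1)/(r^2 - 1)^2) - (0) + (-2*r^2*(r^2 + 1)/(r^2 - 1)^2) - (-(r^2 + 1)^2/(r^2 - 1)^2) = -4*r^2/(r^2 - 1)^2
R^θ_{θ θ θ} = 0 (a repeated index in an antisymmetric pair)
R_{θθ} = R^r_{θ r θ} + R^θ_{θ θ θ} = (-4*r^2/(r^2 - 1)^2) + (0) = -4*r^2/(r^2 - 1)^2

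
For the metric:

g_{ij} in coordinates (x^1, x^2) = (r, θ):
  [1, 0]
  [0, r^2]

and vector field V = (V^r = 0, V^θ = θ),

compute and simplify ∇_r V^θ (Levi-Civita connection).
Non-zero Christoffel symbols:
Γ^r_{θ θ} = -r
Γ^θ_{r θ} = 1/r
∇_r V^θ = ∂_r V^θ + Γ^θ_{r j} V^j
  = (0) + (0)(0) + (1/r)(θ)
  = θ/r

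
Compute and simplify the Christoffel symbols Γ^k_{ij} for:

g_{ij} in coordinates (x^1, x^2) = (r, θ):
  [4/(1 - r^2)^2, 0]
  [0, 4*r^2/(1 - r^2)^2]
Using Γ^k_{ij} = (1/2) g^{km} (∂_i g_{mj} + ∂_j g_{mi} - ∂_m g_{ij}); the metric is diagonal, so only the m = k term contributes.
Non-zero symbols (using the symmetry Γ^k_{ij} = Γ^k_{ji}):
Γ^r_{r r} = (1/2) g^{rr} (∂_r g_{rr} + ∂_r g_{rr} - ∂_r g_{rr}) = (1/2)((1 - r^2)^2/4)((16*r/(1 - r^2)^3) + (16*r/(1 - r^2)^3) - (16*r/(1 - r^2)^3)) = 2*r/(1 - r^2)
Γ^r_{θ θ} = (1/2) g^{rr} (∂_θ g_{rθ} + ∂_θ g_{rθ} - ∂_r g_{θθ}) = (1/2)((1 - r^2)^2/4)((0) + (0) - (-8*(r^3 + r)/(r^2 - 1)^3)) = (r^3 + r)/(r^2 - 1)
Γ^θ_{r θ} = (1/2) g^{θθ} (∂_r g_{θθ} + ∂_θ g_{θr} - ∂_θ g_{rθ}) = (1/2)((1 - r^2)^2/(4*r^2))((-8*(r^3 + r)/(r^2 - 1)^3) + (0) - (0)) = (-r^2 - 1)/(r^3 - r)
All other Christoffel symbols are zero.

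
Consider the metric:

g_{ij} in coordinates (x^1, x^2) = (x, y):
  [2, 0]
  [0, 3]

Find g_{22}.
With x^1 = x, x^2 = y, g_{22} = g_{yy} is the row-2, column-2 entry of the matrix.
g_{22} = 3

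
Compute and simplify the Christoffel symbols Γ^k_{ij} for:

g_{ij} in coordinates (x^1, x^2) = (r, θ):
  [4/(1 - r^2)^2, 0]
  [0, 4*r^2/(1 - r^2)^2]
Using Γ^k_{ij} = (1/2) g^{km} (∂_i g_{mj} + ∂_j g_{mi} - ∂_m g_{ij}); the metric is diagonal, so only the m = k term contributes.
Non-zero symbols (using the symmetry Γ^k_{ij} = Γ^k_{ji}):
Γ^r_{r r} = (1/2) g^{rr} (∂_r g_{rr} + ∂_r g_{rr} - ∂_r g_{rr}) = (1/2)((1 - r^2)^2/4)((16*r/(1 - r^2)^3) + (16*r/(1 - r^2)^3) - (16*r/(1 - r^2)^3)) = 2*r/(1 - r^2)
Γ^r_{θ θ} = (1/2) g^{rr} (∂_θ g_{rθ} + ∂_θ g_{rθ} - ∂_r g_{θθ}) = (1/2)((1 - r^2)^2/4)((0) + (0) - (-8*(r^3 + r)/(r^2 - 1)^3)) = (r^3 + r)/(r^2 - 1)
Γ^θ_{r θ} = (1/2) g^{θθ} (∂_r g_{θθ} + ∂_θ g_{θr} - ∂_θ g_{rθ}) = (1/2)((1 - r^2)^2/(4*r^2))((-8*(r^3 + r)/(r^2 - 1)^3) + (0) - (0)) = (-r^2 - 1)/(r^3 - r)
All other Christoffel symbols are zero.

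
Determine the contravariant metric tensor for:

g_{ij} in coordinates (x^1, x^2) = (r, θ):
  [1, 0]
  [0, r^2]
The metric is diagonal, so g^{ij} is diagonal with entries 1/g_{ii}: diag(1, 1/(r^2)).
g^{ij}:
  [1, 0]
  [0, 1/r^2]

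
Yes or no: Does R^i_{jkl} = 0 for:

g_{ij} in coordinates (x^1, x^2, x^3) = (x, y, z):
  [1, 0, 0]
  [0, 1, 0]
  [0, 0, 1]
All metric components are constant, so every Christoffel symbol vanishes and R^i_{jkl} = 0.
Yes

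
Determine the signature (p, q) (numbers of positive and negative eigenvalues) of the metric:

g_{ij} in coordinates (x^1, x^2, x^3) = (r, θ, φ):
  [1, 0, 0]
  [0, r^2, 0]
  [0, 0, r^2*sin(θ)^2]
The metric is diagonal, so its eigenvalues are the diagonal entries: 1, r^2, r^2*sin(θ)^2 (at a generic point, where coordinate-dependent entries are positive).
3 positive, 0 negative.
(3, 0) - Riemannian (positive definite)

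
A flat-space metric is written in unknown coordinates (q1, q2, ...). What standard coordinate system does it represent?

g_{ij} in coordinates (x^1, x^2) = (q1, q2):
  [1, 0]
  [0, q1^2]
The line element ds^2 = dq1^2 + q1^2 dq2^2 is dr^2 + r^2 dθ^2 with q1 = r, q2 = θ.
polar coordinates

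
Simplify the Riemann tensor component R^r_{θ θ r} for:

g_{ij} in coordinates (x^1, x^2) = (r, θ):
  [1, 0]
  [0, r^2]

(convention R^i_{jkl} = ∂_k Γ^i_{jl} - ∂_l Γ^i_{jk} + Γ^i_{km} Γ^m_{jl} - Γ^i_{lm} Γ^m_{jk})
Non-zero Christoffel symbols (Γ^k_{ij} = Γ^k_{ji}):
Γ^r_{θ θ} = -r
Γ^θ_{r θ} = 1/r
R^r_{θ θ r} = ∂_θ Γ^r_{θ r} - ∂_r Γ^r_{θ θ} + Γ^r_{θ m} Γ^m_{θ r} - Γ^r_{r m} Γ^m_{θ θ}
  = (0) - (-1) + (-1) - (0) = 0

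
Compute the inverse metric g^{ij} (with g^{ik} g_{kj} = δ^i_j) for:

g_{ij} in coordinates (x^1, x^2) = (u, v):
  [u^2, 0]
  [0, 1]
The metric is diagonal, so g^{ij} is diagonal with entries 1/g_{ii}: diag(1/(u^2), 1).
g^{ij}:
  [1/u^2, 0]
  [0, 1]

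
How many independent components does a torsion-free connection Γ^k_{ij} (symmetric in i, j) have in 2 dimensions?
Γ^k_{ij} has n choices for the upper index and n(n+1)/2 independent symmetric lower index pairs.
Total = 2 × 2×3/2 = 2 × 3 = 6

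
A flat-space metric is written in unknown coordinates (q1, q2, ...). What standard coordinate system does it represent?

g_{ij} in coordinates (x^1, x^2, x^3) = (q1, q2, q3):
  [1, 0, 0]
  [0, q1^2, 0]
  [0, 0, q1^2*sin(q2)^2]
The line element ds^2 = dq1^2 + q1^2 dq2^2 + q1^2 sin(q2)^2 dq3^2 is dr^2 + r^2 dθ^2 + r^2 sin(θ)^2 dφ^2 with q1 = r, q2 = θ, q3 = φ.
spherical coordinates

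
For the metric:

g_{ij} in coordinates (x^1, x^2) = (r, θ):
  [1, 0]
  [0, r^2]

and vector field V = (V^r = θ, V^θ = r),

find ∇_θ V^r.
Non-zero Christoffel symbols:
Γ^r_{θ θ} = -r
Γ^θ_{r θ} = 1/r
∇_θ V^r = ∂_θ V^r + Γ^r_{θ j} V^j
  = (1) + (0)(θ) + (-r)(r)
  = 1 - r^2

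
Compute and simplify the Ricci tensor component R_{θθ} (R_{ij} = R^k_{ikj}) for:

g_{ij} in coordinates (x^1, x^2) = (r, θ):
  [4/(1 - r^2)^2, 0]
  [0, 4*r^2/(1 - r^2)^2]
Non-zero Christoffel symbols (Γ^k_{ij} = Γ^k_{ji}):
Γ^r_{r r} = 2*r/(1 - r^2)
Γ^r_{θ θ} = (r^3 + r)/(r^2 - 1)
Γ^θ_{r θ} = (-r^2 - 1)/(r^3 - r)
R^r_{θ r θ} = ∂_r Γ^r_{θ θ} - ∂_θ Γ^r_{θ r} + Γ^r_{r m} Γ^m_{θ θ} - Γ^r_{θ m} Γ^m_{θ r}
  = ((r^4 - 4*r^2 - 1)/(r^2 - 1)^2) - (0) + (-2*r^2*(r^2 + 1)/(r^2 - 1)^2) - (-(r^2 + 1)^2/(r^2 - 1)^2) = -4*r^2/(r^2 - 1)^2
R^θ_{θ θ θ} = 0 (a repeated index in an antisymmetric pair)
R_{θθ} = R^r_{θ r θ} + R^θ_{θ θ θ} = (-4*r^2/(r^2 - 1)^2) + (0) = -4*r^2/(r^2 - 1)^2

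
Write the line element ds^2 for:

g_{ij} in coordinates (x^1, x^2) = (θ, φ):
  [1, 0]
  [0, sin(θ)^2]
ds^2 = g_{ij} dx^i dx^j; only the non-zero components contribute.
ds^2 = dθ^2 + sin(θ)^2 dφ^2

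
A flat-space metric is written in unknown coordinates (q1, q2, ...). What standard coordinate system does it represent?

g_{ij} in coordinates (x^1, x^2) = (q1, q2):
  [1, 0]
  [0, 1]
All components are constant and the metric is the identity, i.e. orthonormal rectilinear coordinates.
Cartesian (2D) coordinates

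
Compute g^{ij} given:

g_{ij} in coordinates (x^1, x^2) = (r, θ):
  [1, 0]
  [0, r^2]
The metric is diagonal, so g^{ij} is diagonal with entries 1/g_{ii}: diag(1, 1/(r^2)).
g^{ij}:
  [1, 0]
  [0, 1/r^2]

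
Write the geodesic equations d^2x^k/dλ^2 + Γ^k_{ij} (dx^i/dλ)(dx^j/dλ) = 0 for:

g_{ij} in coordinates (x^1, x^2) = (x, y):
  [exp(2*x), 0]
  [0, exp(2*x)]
Geodesic equation: d^2x^k/dλ^2 + Γ^k_{ij} (dx^i/dλ)(dx^j/dλ) = 0.
Non-zero Christoffel symbols:
Γ^x_{x x} = 1
Γ^x_{y y} = -1
Γ^y_{x y} = 1
Substituting (the symmetric pair Γ^k_{ij}, Γ^k_{ji} combines into a factor 2):
d^2x/dλ^2 + (dx/dλ)^2 - (dy/dλ)^2 = 0
d^2y/dλ^2 + 2 (dx/dλ)(dy/dλ) = 0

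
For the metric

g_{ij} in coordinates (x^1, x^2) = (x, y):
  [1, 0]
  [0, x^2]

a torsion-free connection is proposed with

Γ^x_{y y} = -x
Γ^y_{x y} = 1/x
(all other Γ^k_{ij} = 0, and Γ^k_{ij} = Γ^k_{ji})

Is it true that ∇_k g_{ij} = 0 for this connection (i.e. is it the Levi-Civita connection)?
Using ∇_k g_{ij} = ∂_k g_{ij} - Γ^m_{ki} g_{mj} - Γ^m_{kj} g_{im}:
e.g. ∇_x g_{yy} = (2*x) - (x) - (x) = 0
Every component ∇_k g_{ij} vanishes: the connection is metric compatible.
Yes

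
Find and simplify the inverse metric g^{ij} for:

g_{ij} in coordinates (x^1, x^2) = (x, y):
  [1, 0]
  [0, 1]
The metric is diagonal, so g^{ij} is diagonal with entries 1/g_{ii}: diag(1, 1).
g^{ij}:
  [1, 0]
  [0, 1]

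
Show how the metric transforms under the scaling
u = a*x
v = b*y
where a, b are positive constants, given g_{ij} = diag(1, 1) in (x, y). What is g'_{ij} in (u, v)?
Invert the transformation: x = u/a, y = v/b
g'_{ij} = (∂x^k/∂x'^i)(∂x^l/∂x'^j) g_{kl}; with g_{kl} = δ_{kl} this is Σ_k (∂x^k/∂x'^i)(∂x^k/∂x'^j).
Jacobian: ∂x/∂u = 1/a, ∂x/∂v = 0, ∂y/∂u = 0, ∂y/∂v = 1/b
g'_{uu} = (1/a)(1/a) + (0)(0) = 1/a^2
g'_{uv} = (1/a)(0) + (0)(1/b) = 0
g'_{vv} = (0)(0) + (1/b)(1/b) = 1/b^2
g'_{ij} = diag(1/a^2, 1/b^2)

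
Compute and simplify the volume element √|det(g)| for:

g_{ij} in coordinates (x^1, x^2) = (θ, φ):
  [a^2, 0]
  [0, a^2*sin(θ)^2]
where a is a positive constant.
det(g) = a^4*sin(θ)^2
√|det(g)| = a^2*sin(θ) (taking 0 < θ < π so that |sin(θ)| = sin(θ))
Volume element: dV = a^2*sin(θ) dθ dφ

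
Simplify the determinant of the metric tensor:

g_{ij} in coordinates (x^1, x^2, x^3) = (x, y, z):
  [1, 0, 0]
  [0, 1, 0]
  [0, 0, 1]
Diagonal metric: det(g) = g_{11}·g_{22}·g_{33}
= (1)·(1)·(1)
det(g) = 1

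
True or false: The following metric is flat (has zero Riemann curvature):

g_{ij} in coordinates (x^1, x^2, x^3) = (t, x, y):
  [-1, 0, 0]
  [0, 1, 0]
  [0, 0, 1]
All metric components are constant, so every Christoffel symbol vanishes and R^i_{jkl} = 0.
True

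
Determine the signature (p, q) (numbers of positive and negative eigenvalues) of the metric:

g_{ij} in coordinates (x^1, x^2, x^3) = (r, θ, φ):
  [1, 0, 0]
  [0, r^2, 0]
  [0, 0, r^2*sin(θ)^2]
The metric is diagonal, so its eigenvalues are the diagonal entries: 1, r^2, r^2*sin(θ)^2 (at a generic point, where coordinate-dependent entries are positive).
3 positive, 0 negative.
(3, 0) - Riemannian (positive definite)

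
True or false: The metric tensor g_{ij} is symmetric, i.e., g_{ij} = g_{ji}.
By definition the metric is a symmetric bilinear form, g_{ij} = g_{ji}.
True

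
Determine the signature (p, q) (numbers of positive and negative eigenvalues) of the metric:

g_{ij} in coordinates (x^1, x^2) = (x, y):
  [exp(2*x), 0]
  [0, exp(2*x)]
The metric is diagonal, so its eigenvalues are the diagonal entries: exp(2*x), exp(2*x) (at a generic point, where coordinate-dependent entries are positive).
2 positive, 0 negative.
(2, 0) - Riemannian (positive definite)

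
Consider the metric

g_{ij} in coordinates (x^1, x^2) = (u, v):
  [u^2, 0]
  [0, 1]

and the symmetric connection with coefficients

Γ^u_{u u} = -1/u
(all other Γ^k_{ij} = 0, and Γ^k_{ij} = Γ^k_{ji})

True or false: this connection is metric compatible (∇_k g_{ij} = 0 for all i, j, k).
Using ∇_k g_{ij} = ∂_k g_{ij} - Γ^m_{ki} g_{mj} - Γ^m_{kj} g_{im}:
∇_u g_{uu} = (2*u) - (-u) - (-u) = 4*u ≠ 0
So the connection is not metric compatible (it is not the Levi-Civita connection).
False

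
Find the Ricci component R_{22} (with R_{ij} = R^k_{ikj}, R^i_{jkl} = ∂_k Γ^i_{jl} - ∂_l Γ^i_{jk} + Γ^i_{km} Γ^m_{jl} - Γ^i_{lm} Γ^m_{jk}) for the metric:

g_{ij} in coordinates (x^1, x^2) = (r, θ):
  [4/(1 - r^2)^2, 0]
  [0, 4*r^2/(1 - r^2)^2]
Non-zero Christoffel symbols (Γ^k_{ij} = Γ^k_{ji}):
Γ^r_{r r} = 2*r/(1 - r^2)
Γ^r_{θ θ} = (r^3 + r)/(r^2 - 1)
Γ^θ_{r θ} = (-r^2 - 1)/(r^3 - r)
R^r_{θ r θ} = ∂_r Γ^r_{θ θ} - ∂_θ Γ^r_{θ r} + Γ^r_{r m} Γ^m_{θ θ} - Γ^r_{θ m} Γ^m_{θ r}
  = ((r^4 - 4*r^2 - 1)/(r^2 - 1)^2) - (0) + (-2*r^2*(r^2 + 1)/(r^2 - 1)^2) - (-(r^2 + 1)^2/(r^2 - 1)^2) = -4*r^2/(r^2 - 1)^2
R^θ_{θ θ θ} = 0 (a repeated index in an antisymmetric pair)
R_{θθ} = R^r_{θ r θ} + R^θ_{θ θ θ} = (-4*r^2/(r^2 - 1)^2) + (0) = -4*r^2/(r^2 - 1)^2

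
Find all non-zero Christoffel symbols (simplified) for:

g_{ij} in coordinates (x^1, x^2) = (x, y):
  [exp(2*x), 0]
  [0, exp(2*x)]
Using Γ^k_{ij} = (1/2) g^{km} (∂_i g_{mj} + ∂_j g_{mi} - ∂_m g_{ij}); the metric is diagonal, so only the m = k term contributes.
Non-zero symbols (using the symmetry Γ^k_{ij} = Γ^k_{ji}):
Γ^x_{x x} = (1/2) g^{xx} (∂_x g_{xx} + ∂_x g_{xx} - ∂_x g_{xx}) = (1/2)(exp(-2*x))((2*exp(2*x)) + (2*exp(2*x)) - (2*exp(2*x))) = 1
Γ^x_{y y} = (1/2) g^{xx} (∂_y g_{xy} + ∂_y g_{xy} - ∂_x g_{yy}) = (1/2)(exp(-2*x))((0) + (0) - (2*exp(2*x))) = -1
Γ^y_{x y} = (1/2) g^{yy} (∂_x g_{yy} + ∂_y g_{yx} - ∂_y g_{xy}) = (1/2)(exp(-2*x))((2*exp(2*x)) + (0) - (0)) = 1
All other Christoffel symbols are zero.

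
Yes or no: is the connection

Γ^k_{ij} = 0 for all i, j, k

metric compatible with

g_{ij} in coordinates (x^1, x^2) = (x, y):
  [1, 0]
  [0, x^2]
Using ∇_k g_{ij} = ∂_k g_{ij} - Γ^m_{ki} g_{mj} - Γ^m_{kj} g_{im}:
∇_x g_{yy} = (2*x) - (0) - (0) = 2*x ≠ 0
So the connection is not metric compatible (it is not the Levi-Civita connection).
No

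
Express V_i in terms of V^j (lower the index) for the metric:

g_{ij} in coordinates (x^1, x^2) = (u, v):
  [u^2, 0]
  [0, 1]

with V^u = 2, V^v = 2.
V_i = g_{ij} V^j:
V_u = (u^2)(2) + (0)(2) = 2*u^2
V_v = (0)(2) + (1)(2) = 2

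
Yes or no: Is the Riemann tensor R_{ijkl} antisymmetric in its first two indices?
R_{ijkl} = -R_{jikl} (follows from metric compatibility).
Yes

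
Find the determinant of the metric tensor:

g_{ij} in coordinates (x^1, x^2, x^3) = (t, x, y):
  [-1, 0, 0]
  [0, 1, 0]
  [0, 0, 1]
Diagonal metric: det(g) = g_{11}·g_{22}·g_{33}
= (-1)·(1)·(1)
det(g) = -1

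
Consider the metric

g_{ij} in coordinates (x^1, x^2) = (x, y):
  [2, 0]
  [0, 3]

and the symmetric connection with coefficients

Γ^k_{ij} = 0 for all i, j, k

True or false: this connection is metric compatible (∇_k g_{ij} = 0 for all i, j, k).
Using ∇_k g_{ij} = ∂_k g_{ij} - Γ^m_{ki} g_{mj} - Γ^m_{kj} g_{im}:
e.g. ∇_x g_{xy} = (0) - (0) - (0) = 0
Every component ∇_k g_{ij} vanishes: the connection is metric compatible.
True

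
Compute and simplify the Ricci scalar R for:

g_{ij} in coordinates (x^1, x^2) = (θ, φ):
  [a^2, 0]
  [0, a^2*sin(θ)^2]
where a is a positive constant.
Non-zero Christoffel symbols (Γ^k_{ij} = Γ^k_{ji}):
Γ^θ_{φ φ} = -sin(2*θ)/2
Γ^φ_{θ φ} = 1/tan(θ)
Ricci tensor (R_{ij} = R^k_{ikj}): R_{θθ} = 1, R_{θφ} = 0, R_{φφ} = sin(θ)^2
Inverse metric: g^{θθ} = 1/a^2, g^{φφ} = 1/(a^2*sin(θ)^2)
R = g^{ij} R_{ij} = (1/a^2)(1) + (1/(a^2*sin(θ)^2))(sin(θ)^2) = 2/a^2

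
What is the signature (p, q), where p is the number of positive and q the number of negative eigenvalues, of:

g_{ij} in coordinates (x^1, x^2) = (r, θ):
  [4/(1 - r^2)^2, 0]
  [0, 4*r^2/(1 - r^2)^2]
The metric is diagonal, so its eigenvalues are the diagonal entries: 4/(1 - r^2)^2, 4*r^2/(1 - r^2)^2 (at a generic point, where coordinate-dependent entries are positive).
2 positive, 0 negative.
(2, 0) - Riemannian (positive definite)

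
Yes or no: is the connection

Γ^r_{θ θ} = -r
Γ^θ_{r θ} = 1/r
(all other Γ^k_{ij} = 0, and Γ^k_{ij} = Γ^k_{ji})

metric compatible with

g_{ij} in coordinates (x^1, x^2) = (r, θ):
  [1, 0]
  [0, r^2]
Using ∇_k g_{ij} = ∂_k g_{ij} - Γ^m_{ki} g_{mj} - Γ^m_{kj} g_{im}:
e.g. ∇_r g_{θθ} = (2*r) - (r) - (r) = 0
Every component ∇_k g_{ij} vanishes: the connection is metric compatible.
Yes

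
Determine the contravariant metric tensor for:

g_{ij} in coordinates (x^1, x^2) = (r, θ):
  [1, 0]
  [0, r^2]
The metric is diagonal, so g^{ij} is diagonal with entries 1/g_{ii}: diag(1, 1/(r^2)).
g^{ij}:
  [1, 0]
  [0, 1/r^2]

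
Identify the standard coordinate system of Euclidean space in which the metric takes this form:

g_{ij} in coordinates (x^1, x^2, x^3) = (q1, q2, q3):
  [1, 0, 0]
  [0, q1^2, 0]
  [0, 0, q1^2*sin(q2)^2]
The line element ds^2 = dq1^2 + q1^2 dq2^2 + q1^2 sin(q2)^2 dq3^2 is dr^2 + r^2 dθ^2 + r^2 sin(θ)^2 dφ^2 with q1 = r, q2 = θ, q3 = φ.
spherical coordinates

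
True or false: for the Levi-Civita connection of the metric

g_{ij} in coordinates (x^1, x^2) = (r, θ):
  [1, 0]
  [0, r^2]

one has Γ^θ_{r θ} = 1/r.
Γ^θ_{r θ} = (1/2) g^{θθ} (∂_r g_{θθ} + ∂_θ g_{θr} - ∂_θ g_{rθ}) = (1/2)(1/r^2)((2*r) + (0) - (0)) = 1/r
This equals the proposed value 1/r.
True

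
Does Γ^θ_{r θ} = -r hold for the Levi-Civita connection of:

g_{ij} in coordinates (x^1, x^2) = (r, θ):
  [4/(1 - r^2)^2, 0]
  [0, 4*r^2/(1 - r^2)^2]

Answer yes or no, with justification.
Γ^θ_{r θ} = (1/2) g^{θθ} (∂_r g_{θθ} + ∂_θ g_{θr} - ∂_θ g_{rθ}) = (1/2)((1 - r^2)^2/(4*r^2))((-8*(r^3 + r)/(r^2 - 1)^3) + (0) - (0)) = (-r^2 - 1)/(r^3 - r)
This differs from the proposed value -r.
No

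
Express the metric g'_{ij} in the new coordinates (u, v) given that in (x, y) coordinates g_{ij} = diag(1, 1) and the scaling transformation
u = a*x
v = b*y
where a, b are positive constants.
Invert the transformation: x = u/a, y = v/b
g'_{ij} = (∂x^k/∂x'^i)(∂x^l/∂x'^j) g_{kl}; with g_{kl} = δ_{kl} this is Σ_k (∂x^k/∂x'^i)(∂x^k/∂x'^j).
Jacobian: ∂x/∂u = 1/a, ∂x/∂v = 0, ∂y/∂u = 0, ∂y/∂v = 1/b
g'_{uu} = (1/a)(1/a) + (0)(0) = 1/a^2
g'_{uv} = (1/a)(0) + (0)(1/b) = 0
g'_{vv} = (0)(0) + (1/b)(1/b) = 1/b^2
g'_{ij} = diag(1/a^2, 1/b^2)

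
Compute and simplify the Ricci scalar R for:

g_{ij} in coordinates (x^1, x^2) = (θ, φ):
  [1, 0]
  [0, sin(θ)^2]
Non-zero Christoffel symbols (Γ^k_{ij} = Γ^k_{ji}):
Γ^θ_{φ φ} = -sin(2*θ)/2
Γ^φ_{θ φ} = 1/tan(θ)
Ricci tensor (R_{ij} = R^k_{ikj}): R_{θθ} = 1, R_{θφ} = 0, R_{φφ} = sin(θ)^2
Inverse metric: g^{θθ} = 1, g^{φφ} = 1/sin(θ)^2
R = g^{ij} R_{ij} = (1)(1) + (1/sin(θ)^2)(sin(θ)^2) = 2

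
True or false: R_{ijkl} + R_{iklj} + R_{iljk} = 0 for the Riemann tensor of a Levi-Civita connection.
This is the first (algebraic) Bianchi identity.
True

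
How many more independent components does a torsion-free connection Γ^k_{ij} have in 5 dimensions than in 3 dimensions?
Independent components in n dimensions: n × n(n+1)/2 = n^2(n+1)/2.
5D: 5 × 15 = 75
3D: 3 × 6 = 18
Difference = 75 - 18 = 57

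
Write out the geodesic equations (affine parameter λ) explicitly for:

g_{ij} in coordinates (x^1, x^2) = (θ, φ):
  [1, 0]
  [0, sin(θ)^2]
Geodesic equation: d^2x^k/dλ^2 + Γ^k_{ij} (dx^i/dλ)(dx^j/dλ) = 0.
Non-zero Christoffel symbols:
Γ^θ_{φ φ} = -sin(2*θ)/2
Γ^φ_{θ φ} = 1/tan(θ)
Substituting (the symmetric pair Γ^k_{ij}, Γ^k_{ji} combines into a factor 2):
d^2θ/dλ^2 - (sin(2*θ)/2) (dφ/dλ)^2 = 0
d^2φ/dλ^2 + (2/tan(θ)) (dθ/dλ)(dφ/dλ) = 0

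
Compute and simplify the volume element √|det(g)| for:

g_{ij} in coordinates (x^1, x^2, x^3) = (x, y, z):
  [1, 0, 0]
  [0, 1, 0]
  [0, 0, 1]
det(g) = 1
√|det(g)| = 1
Volume element: dV = 1 dx dy dz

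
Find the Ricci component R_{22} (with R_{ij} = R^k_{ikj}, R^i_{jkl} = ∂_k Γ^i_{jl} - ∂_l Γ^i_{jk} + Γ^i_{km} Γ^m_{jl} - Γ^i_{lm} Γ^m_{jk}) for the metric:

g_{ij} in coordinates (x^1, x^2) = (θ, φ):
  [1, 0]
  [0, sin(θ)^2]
Non-zero Christoffel symbols (Γ^k_{ij} = Γ^k_{ji}):
Γ^θ_{φ φ} = -sin(2*θ)/2
Γ^φ_{θ φ} = 1/tan(θ)
R^θ_{φ θ φ} = ∂_θ Γ^θ_{φ φ} - ∂_φ Γ^θ_{φ θ} + Γ^θ_{θ m} Γ^m_{φ φ} - Γ^θ_{φ m} Γ^m_{φ θ}
  = (-cos(2*θ)) - (0) + (0) - (-cos(θ)^2) = sin(θ)^2
R^φ_{φ φ φ} = 0 (a repeated index in an antisymmetric pair)
R_{φφ} = R^θ_{φ θ φ} + R^φ_{φ φ φ} = (sin(θ)^2) + (0) = sin(θ)^2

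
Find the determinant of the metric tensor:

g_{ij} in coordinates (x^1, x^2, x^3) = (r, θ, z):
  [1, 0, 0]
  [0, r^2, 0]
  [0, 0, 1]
Diagonal metric: det(g) = g_{11}·g_{22}·g_{33}
= (1)·(r^2)·(1)
det(g) = r^2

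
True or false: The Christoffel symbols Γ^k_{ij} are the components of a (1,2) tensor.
Under a change of coordinates Γ picks up an inhomogeneous term ∂²x/∂x'∂x'; e.g. Γ = 0 in Cartesian coordinates but Γ^r_{θθ} = -r in polar coordinates on the same flat plane.
False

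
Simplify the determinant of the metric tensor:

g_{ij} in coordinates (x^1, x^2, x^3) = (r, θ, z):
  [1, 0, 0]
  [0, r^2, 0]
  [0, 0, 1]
Diagonal metric: det(g) = g_{11}·g_{22}·g_{33}
= (1)·(r^2)·(1)
det(g) = r^2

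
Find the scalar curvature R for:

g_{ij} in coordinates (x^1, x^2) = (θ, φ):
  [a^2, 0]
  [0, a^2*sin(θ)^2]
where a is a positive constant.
Non-zero Christoffel symbols (Γ^k_{ij} = Γ^k_{ji}):
Γ^θ_{φ φ} = -sin(2*θ)/2
Γ^φ_{θ φ} = 1/tan(θ)
Ricci tensor (R_{ij} = R^k_{ikj}): R_{θθ} = 1, R_{θφ} = 0, R_{φφ} = sin(θ)^2
Inverse metric: g^{θθ} = 1/a^2, g^{φφ} = 1/(a^2*sin(θ)^2)
R = g^{ij} R_{ij} = (1/a^2)(1) + (1/(a^2*sin(θ)^2))(sin(θ)^2) = 2/a^2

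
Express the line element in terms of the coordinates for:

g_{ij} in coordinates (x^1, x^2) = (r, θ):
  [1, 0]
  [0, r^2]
ds^2 = g_{ij} dx^i dx^j; only the non-zero components contribute.
ds^2 = dr^2 + r^2 dθ^2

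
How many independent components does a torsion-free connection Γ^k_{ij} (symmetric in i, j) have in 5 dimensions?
Γ^k_{ij} has n choices for the upper index and n(n+1)/2 independent symmetric lower index pairs.
Total = 5 × 5×6/2 = 5 × 15 = 75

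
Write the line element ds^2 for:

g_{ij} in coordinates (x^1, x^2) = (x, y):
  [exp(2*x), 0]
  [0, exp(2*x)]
ds^2 = g_{ij} dx^i dx^j; only the non-zero components contribute.
ds^2 = exp(2*x) dx^2 + exp(2*x) dy^2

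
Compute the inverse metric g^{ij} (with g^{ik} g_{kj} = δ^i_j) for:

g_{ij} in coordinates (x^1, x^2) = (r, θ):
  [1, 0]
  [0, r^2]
The metric is diagonal, so g^{ij} is diagonal with entries 1/g_{ii}: diag(1, 1/(r^2)).
g^{ij}:
  [1, 0]
  [0, 1/r^2]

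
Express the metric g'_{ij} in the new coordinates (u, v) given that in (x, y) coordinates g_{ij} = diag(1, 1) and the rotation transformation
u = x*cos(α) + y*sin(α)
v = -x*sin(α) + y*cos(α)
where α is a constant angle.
Invert the transformation: x = u*cos(α) - v*sin(α), y = u*sin(α) + v*cos(α)
g'_{ij} = (∂x^k/∂x'^i)(∂x^l/∂x'^j) g_{kl}; with g_{kl} = δ_{kl} this is Σ_k (∂x^k/∂x'^i)(∂x^k/∂x'^j).
Jacobian: ∂x/∂u = cos(α), ∂x/∂v = -sin(α), ∂y/∂u = sin(α), ∂y/∂v = cos(α)
g'_{uu} = (cos(α))(cos(α)) + (sin(α))(sin(α)) = 1
g'_{uv} = (cos(α))(-sin(α)) + (sin(α))(cos(α)) = 0
g'_{vv} = (-sin(α))(-sin(α)) + (cos(α))(cos(α)) = 1
g'_{ij} = diag(1, 1)
The Euclidean metric is invariant under rotations.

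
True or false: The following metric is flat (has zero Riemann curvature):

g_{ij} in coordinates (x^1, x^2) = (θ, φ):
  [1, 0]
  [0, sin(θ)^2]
Non-zero Christoffel symbols:
Γ^θ_{φ φ} = -sin(2*θ)/2
Γ^φ_{θ φ} = 1/tan(θ)
Ricci tensor: R_{θθ} = 1, R_{θφ} = 0, R_{φφ} = sin(θ)^2
The Ricci tensor is non-zero, so the Riemann tensor is non-zero: not flat.
False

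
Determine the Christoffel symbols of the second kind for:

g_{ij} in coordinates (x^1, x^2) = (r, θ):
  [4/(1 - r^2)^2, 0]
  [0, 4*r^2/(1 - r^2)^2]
Using Γ^k_{ij} = (1/2) g^{km} (∂_i g_{mj} + ∂_j g_{mi} - ∂_m g_{ij}); the metric is diagonal, so only the m = k term contributes.
Non-zero symbols (using the symmetry Γ^k_{ij} = Γ^k_{ji}):
Γ^r_{r r} = (1/2) g^{rr} (∂_r g_{rr} + ∂_r g_{rr} - ∂_r g_{rr}) = (1/2)((1 - r^2)^2/4)((16*r/(1 - r^2)^3) + (16*r/(1 - r^2)^3) - (16*r/(1 - r^2)^3)) = 2*r/(1 - r^2)
Γ^r_{θ θ} = (1/2) g^{rr} (∂_θ g_{rθ} + ∂_θ g_{rθ} - ∂_r g_{θθ}) = (1/2)((1 - r^2)^2/4)((0) + (0) - (-8*(r^3 + r)/(r^2 - 1)^3)) = (r^3 + r)/(r^2 - 1)
Γ^θ_{r θ} = (1/2) g^{θθ} (∂_r g_{θθ} + ∂_θ g_{θr} - ∂_θ g_{rθ}) = (1/2)((1 - r^2)^2/(4*r^2))((-8*(r^3 + r)/(r^2 - 1)^3) + (0) - (0)) = (-r^2 - 1)/(r^3 - r)
All other Christoffel symbols are zero.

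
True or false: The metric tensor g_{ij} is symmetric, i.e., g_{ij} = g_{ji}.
By definition the metric is a symmetric bilinear form, g_{ij} = g_{ji}.
True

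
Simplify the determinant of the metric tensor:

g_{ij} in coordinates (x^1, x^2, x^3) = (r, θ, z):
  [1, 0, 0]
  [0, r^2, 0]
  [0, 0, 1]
Diagonal metric: det(g) = g_{11}·g_{22}·g_{33}
= (1)·(r^2)·(1)
det(g) = r^2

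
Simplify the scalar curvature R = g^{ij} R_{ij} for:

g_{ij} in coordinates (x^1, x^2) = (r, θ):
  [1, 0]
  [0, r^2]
Non-zero Christoffel symbols (Γ^k_{ij} = Γ^k_{ji}):
Γ^r_{θ θ} = -r
Γ^θ_{r θ} = 1/r
Ricci tensor (R_{ij} = R^k_{ikj}): R_{rr} = 0, R_{rθ} = 0, R_{θθ} = 0
Inverse metric: g^{rr} = 1, g^{θθ} = 1/r^2
R = g^{ij} R_{ij} = (1)(0) + (1/r^2)(0) = 0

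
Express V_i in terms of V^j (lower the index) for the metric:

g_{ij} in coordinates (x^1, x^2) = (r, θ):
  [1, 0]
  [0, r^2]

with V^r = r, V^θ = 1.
V_i = g_{ij} V^j:
V_r = (1)(r) + (0)(1) = r
V_θ = (0)(r) + (r^2)(1) = r^2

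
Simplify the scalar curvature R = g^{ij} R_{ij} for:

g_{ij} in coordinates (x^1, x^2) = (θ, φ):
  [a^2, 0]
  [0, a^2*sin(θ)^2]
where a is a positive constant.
Non-zero Christoffel symbols (Γ^k_{ij} = Γ^k_{ji}):
Γ^θ_{φ φ} = -sin(2*θ)/2
Γ^φ_{θ φ} = 1/tan(θ)
Ricci tensor (R_{ij} = R^k_{ikj}): R_{θθ} = 1, R_{θφ} = 0, R_{φφ} = sin(θ)^2
Inverse metric: g^{θθ} = 1/a^2, g^{φφ} = 1/(a^2*sin(θ)^2)
R = g^{ij} R_{ij} = (1/a^2)(1) + (1/(a^2*sin(θ)^2))(sin(θ)^2) = 2/a^2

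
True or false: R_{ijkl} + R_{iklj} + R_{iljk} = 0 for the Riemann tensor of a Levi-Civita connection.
This is the first (algebraic) Bianchi identity.
True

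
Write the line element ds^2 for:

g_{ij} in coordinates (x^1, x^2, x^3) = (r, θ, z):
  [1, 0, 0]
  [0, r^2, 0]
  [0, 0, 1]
ds^2 = g_{ij} dx^i dx^j; only the non-zero components contribute.
ds^2 = dr^2 + r^2 dθ^2 + dz^2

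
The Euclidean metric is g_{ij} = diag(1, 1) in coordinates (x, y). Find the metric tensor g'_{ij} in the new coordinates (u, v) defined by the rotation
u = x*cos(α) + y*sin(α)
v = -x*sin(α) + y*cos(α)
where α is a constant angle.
Invert the transformation: x = u*cos(α) - v*sin(α), y = u*sin(α) + v*cos(α)
g'_{ij} = (∂x^k/∂x'^i)(∂x^l/∂x'^j) g_{kl}; with g_{kl} = δ_{kl} this is Σ_k (∂x^k/∂x'^i)(∂x^k/∂x'^j).
Jacobian: ∂x/∂u = cos(α), ∂x/∂v = -sin(α), ∂y/∂u = sin(α), ∂y/∂v = cos(α)
g'_{uu} = (cos(α))(cos(α)) + (sin(α))(sin(α)) = 1
g'_{uv} = (cos(α))(-sin(α)) + (sin(α))(cos(α)) = 0
g'_{vv} = (-sin(α))(-sin(α)) + (cos(α))(cos(α)) = 1
g'_{ij} = diag(1, 1)
The Euclidean metric is invariant under rotations.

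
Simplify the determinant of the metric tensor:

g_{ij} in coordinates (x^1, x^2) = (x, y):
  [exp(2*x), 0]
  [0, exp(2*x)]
For a 2×2 metric: det(g) = g_{11}·g_{22} - g_{12}·g_{21}
= (exp(2*x))·(exp(2*x)) - (0)·(0)
= exp(4*x) - 0
det(g) = exp(4*x)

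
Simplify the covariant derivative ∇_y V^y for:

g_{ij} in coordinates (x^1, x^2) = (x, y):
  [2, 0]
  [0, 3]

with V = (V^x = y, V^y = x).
All Christoffel symbols are zero.
∇_y V^y = ∂_y V^y + Γ^y_{y j} V^j
  = (0) + (0)(y) + (0)(x)
  = 0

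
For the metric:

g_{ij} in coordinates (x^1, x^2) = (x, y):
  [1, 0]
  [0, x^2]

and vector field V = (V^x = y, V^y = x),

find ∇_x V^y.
Non-zero Christoffel symbols:
Γ^x_{y y} = -x
Γ^y_{x y} = 1/x
∇_x V^y = ∂_x V^y + Γ^y_{x j} V^j
  = (1) + (0)(y) + (1/x)(x)
  = 2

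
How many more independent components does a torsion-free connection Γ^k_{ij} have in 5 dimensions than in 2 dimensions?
Independent components in n dimensions: n × n(n+1)/2 = n^2(n+1)/2.
5D: 5 × 15 = 75
2D: 2 × 3 = 6
Difference = 75 - 6 = 69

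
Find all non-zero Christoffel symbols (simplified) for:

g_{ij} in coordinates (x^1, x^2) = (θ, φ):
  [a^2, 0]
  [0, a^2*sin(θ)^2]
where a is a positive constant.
Using Γ^k_{ij} = (1/2) g^{km} (∂_i g_{mj} + ∂_j g_{mi} - ∂_m g_{ij}); the metric is diagonal, so only the m = k term contributes.
Non-zero symbols (using the symmetry Γ^k_{ij} = Γ^k_{ji}):
Γ^θ_{φ φ} = (1/2) g^{θθ} (∂_φ g_{θφ} + ∂_φ g_{θφ} - ∂_θ g_{φφ}) = (1/2)(1/a^2)((0) + (0) - (a^2*sin(2*θ))) = -sin(2*θ)/2
Γ^φ_{θ φ} = (1/2) g^{φφ} (∂_θ g_{φφ} + ∂_φ g_{φθ} - ∂_φ g_{θφ}) = (1/2)(1/(a^2*sin(θ)^2))((a^2*sin(2*θ)) + (0) - (0)) = 1/tan(θ)
All other Christoffel symbols are zero.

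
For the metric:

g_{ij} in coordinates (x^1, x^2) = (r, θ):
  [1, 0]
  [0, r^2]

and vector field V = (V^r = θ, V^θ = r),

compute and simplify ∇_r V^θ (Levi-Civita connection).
Non-zero Christoffel symbols:
Γ^r_{θ θ} = -r
Γ^θ_{r θ} = 1/r
∇_r V^θ = ∂_r V^θ + Γ^θ_{r j} V^j
  = (1) + (0)(θ) + (1/r)(r)
  = 2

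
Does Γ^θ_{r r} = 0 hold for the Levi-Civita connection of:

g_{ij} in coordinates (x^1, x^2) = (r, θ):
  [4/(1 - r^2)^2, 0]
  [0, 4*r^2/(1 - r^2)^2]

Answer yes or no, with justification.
Γ^θ_{r r} = (1/2) g^{θθ} (∂_r g_{θr} + ∂_r g_{θr} - ∂_θ g_{rr}) = (1/2)((1 - r^2)^2/(4*r^2))((0) + (0) - (0)) = 0
This equals the proposed value 0.
Yes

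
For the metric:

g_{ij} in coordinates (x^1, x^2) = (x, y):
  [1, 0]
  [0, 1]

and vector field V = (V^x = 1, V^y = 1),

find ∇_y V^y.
All Christoffel symbols are zero.
∇_y V^y = ∂_y V^y + Γ^y_{y j} V^j
  = (0) + (0)(1) + (0)(1)
  = 0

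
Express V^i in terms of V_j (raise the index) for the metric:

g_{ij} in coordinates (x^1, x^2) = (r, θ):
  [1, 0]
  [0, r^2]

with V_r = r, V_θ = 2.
Inverse metric (diagonal): g^{rr} = 1, g^{θθ} = 1/r^2
V^i = g^{ij} V_j:
V^r = (1)(r) + (0)(2) = r
V^θ = (0)(r) + (1/r^2)(2) = 2/r^2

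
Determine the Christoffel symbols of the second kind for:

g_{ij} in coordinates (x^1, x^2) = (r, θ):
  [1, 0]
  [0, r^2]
Using Γ^k_{ij} = (1/2) g^{km} (∂_i g_{mj} + ∂_j g_{mi} - ∂_m g_{ij}); the metric is diagonal, so only the m = k term contributes.
Non-zero symbols (using the symmetry Γ^k_{ij} = Γ^k_{ji}):
Γ^r_{θ θ} = (1/2) g^{rr} (∂_θ g_{rθ} + ∂_θ g_{rθ} - ∂_r g_{θθ}) = (1/2)(1)((0) + (0) - (2*r)) = -r
Γ^θ_{r θ} = (1/2) g^{θθ} (∂_r g_{θθ} + ∂_θ g_{θr} - ∂_θ g_{rθ}) = (1/2)(1/r^2)((2*r) + (0) - (0)) = 1/r
All other Christoffel symbols are zero.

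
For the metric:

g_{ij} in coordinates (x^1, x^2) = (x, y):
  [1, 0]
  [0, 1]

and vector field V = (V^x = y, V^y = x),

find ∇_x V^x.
All Christoffel symbols are zero.
∇_x V^x = ∂_x V^x + Γ^x_{x j} V^j
  = (0) + (0)(y) + (0)(x)
  = 0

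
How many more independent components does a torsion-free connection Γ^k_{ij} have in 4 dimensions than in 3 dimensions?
Independent components in n dimensions: n × n(n+1)/2 = n^2(n+1)/2.
4D: 4 × 10 = 40
3D: 3 × 6 = 18
Difference = 40 - 18 = 22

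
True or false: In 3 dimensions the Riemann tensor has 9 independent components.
n^2(n^2-1)/12 = 9·8/12 = 6 independent components for n = 3.
False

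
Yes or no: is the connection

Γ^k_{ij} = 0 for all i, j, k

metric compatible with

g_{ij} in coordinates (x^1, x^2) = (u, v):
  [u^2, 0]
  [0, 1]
Using ∇_k g_{ij} = ∂_k g_{ij} - Γ^m_{ki} g_{mj} - Γ^m_{kj} g_{im}:
∇_u g_{uu} = (2*u) - (0) - (0) = 2*u ≠ 0
So the connection is not metric compatible (it is not the Levi-Civita connection).
No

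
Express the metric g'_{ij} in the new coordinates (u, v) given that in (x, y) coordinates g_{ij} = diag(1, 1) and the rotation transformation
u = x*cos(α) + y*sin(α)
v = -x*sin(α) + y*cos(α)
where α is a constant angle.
Invert the transformation: x = u*cos(α) - v*sin(α), y = u*sin(α) + v*cos(α)
g'_{ij} = (∂x^k/∂x'^i)(∂x^l/∂x'^j) g_{kl}; with g_{kl} = δ_{kl} this is Σ_k (∂x^k/∂x'^i)(∂x^k/∂x'^j).
Jacobian: ∂x/∂u = cos(α), ∂x/∂v = -sin(α), ∂y/∂u = sin(α), ∂y/∂v = cos(α)
g'_{uu} = (cos(α))(cos(α)) + (sin(α))(sin(α)) = 1
g'_{uv} = (cos(α))(-sin(α)) + (sin(α))(cos(α)) = 0
g'_{vv} = (-sin(α))(-sin(α)) + (cos(α))(cos(α)) = 1
g'_{ij} = diag(1, 1)
The Euclidean metric is invariant under rotations.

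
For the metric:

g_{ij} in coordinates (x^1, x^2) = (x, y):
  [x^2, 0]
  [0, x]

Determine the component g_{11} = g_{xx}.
With x^1 = x, x^2 = y, g_{11} = g_{xx} is the row-1, column-1 entry of the matrix.
g_{11} = x^2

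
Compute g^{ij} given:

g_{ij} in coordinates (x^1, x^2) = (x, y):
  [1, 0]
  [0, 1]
The metric is diagonal, so g^{ij} is diagonal with entries 1/g_{ii}: diag(1, 1).
g^{ij}:
  [1, 0]
  [0, 1]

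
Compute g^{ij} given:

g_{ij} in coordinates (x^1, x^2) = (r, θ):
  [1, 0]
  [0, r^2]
The metric is diagonal, so g^{ij} is diagonal with entries 1/g_{ii}: diag(1, 1/(r^2)).
g^{ij}:
  [1, 0]
  [0, 1/r^2]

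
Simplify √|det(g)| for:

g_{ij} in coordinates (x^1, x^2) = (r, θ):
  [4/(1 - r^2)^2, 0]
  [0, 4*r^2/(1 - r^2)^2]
det(g) = 16*r^2/(1 - r^2)^4
√|det(g)| = 4*r/(r^2 - 1)^2
Volume element: dV = 4*r/(r^2 - 1)^2 dr dθ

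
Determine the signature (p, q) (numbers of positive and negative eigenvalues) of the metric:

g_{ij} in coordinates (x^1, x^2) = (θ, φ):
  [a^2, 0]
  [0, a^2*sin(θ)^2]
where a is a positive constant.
The metric is diagonal, so its eigenvalues are the diagonal entries: a^2, a^2*sin(θ)^2 (at a generic point, where coordinate-dependent entries are positive).
2 positive, 0 negative.
(2, 0) - Riemannian (positive definite)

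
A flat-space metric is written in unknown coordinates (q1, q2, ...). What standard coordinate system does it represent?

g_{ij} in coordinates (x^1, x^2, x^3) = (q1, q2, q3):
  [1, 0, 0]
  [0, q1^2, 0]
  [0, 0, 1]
The line element ds^2 = dq1^2 + q1^2 dq2^2 + dq3^2 is dr^2 + r^2 dθ^2 + dz^2 with q1 = r, q2 = θ, q3 = z.
cylindrical coordinates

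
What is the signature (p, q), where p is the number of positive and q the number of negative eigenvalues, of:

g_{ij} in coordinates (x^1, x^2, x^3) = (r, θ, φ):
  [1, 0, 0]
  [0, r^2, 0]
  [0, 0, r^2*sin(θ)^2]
The metric is diagonal, so its eigenvalues are the diagonal entries: 1, r^2, r^2*sin(θ)^2 (at a generic point, where coordinate-dependent entries are positive).
3 positive, 0 negative.
(3, 0) - Riemannian (positive definite)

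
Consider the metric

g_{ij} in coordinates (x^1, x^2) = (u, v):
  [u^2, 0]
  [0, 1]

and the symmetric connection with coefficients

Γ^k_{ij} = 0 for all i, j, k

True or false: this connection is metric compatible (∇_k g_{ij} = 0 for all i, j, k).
Using ∇_k g_{ij} = ∂_k g_{ij} - Γ^m_{ki} g_{mj} - Γ^m_{kj} g_{im}:
∇_u g_{uu} = (2*u) - (0) - (0) = 2*u ≠ 0
So the connection is not metric compatible (it is not the Levi-Civita connection).
False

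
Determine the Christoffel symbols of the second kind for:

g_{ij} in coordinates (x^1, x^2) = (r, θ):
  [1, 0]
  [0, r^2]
Using Γ^k_{ij} = (1/2) g^{km} (∂_i g_{mj} + ∂_j g_{mi} - ∂_m g_{ij}); the metric is diagonal, so only the m = k term contributes.
Non-zero symbols (using the symmetry Γ^k_{ij} = Γ^k_{ji}):
Γ^r_{θ θ} = (1/2) g^{rr} (∂_θ g_{rθ} + ∂_θ g_{rθ} - ∂_r g_{θθ}) = (1/2)(1)((0) + (0) - (2*r)) = -r
Γ^θ_{r θ} = (1/2) g^{θθ} (∂_r g_{θθ} + ∂_θ g_{θr} - ∂_θ g_{rθ}) = (1/2)(1/r^2)((2*r) + (0) - (0)) = 1/r
All other Christoffel symbols are zero.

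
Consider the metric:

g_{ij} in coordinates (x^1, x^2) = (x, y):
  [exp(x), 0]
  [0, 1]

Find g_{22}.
With x^1 = x, x^2 = y, g_{22} = g_{yy} is the row-2, column-2 entry of the matrix.
g_{22} = 1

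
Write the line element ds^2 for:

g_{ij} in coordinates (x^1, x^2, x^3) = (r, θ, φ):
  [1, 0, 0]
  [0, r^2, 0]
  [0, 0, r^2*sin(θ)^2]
ds^2 = g_{ij} dx^i dx^j; only the non-zero components contribute.
ds^2 = dr^2 + r^2 dθ^2 + r^2*sin(θ)^2 dφ^2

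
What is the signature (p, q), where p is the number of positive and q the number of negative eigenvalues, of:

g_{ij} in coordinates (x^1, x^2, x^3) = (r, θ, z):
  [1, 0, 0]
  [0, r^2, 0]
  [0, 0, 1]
The metric is diagonal, so its eigenvalues are the diagonal entries: 1, r^2, 1 (at a generic point, where coordinate-dependent entries are positive).
3 positive, 0 negative.
(3, 0) - Riemannian (positive definite)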